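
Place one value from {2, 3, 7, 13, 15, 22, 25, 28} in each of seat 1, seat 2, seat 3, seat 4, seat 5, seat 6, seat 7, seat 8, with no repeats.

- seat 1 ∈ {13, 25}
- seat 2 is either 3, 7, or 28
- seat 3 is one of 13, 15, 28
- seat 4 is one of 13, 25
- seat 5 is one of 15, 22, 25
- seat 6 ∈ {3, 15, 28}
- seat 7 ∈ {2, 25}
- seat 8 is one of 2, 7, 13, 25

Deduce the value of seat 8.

7

Among the 8 variables, 22 fits only seat 5 (and all 8 values in {2, 3, 7, 13, 15, 22, 25, 28} must be used), so seat 5 = 22.
The 2 variables seat 1 and seat 4 are confined to {13, 25}, which locks those values in; drop them from seat 3, seat 7, seat 8.
seat 7 must be 2 (only option left). Eliminate 2 elsewhere: seat 8.
So seat 8 = 7.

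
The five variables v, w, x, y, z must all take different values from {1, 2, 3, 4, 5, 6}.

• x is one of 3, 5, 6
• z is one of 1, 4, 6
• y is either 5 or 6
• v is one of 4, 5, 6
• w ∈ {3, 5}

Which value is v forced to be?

Among the 5 variables, 1 fits only z (and all 5 values in {1, 3, 4, 5, 6} must be used), so z = 1.
Among the 4 still-open variables, 4 fits only v (and all 4 values in {3, 4, 5, 6} must be used), so v = 4.

4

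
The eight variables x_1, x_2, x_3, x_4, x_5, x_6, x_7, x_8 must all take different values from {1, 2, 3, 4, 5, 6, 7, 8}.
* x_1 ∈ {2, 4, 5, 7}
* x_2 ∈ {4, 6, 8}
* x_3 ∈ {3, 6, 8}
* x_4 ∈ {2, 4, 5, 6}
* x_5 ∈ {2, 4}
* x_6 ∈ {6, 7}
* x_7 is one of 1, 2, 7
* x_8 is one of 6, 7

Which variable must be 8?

The 8 variables draw from only 8 values {1, 2, 3, 4, 5, 6, 7, 8}, so each is used; only x_7 can be 1, hence x_7 = 1.
Among the 7 still-open variables, 3 fits only x_3 (and all 7 values in {2, 3, 4, 5, 6, 7, 8} must be used), so x_3 = 3.
The 6 still-open variables draw from only 6 values {2, 4, 5, 6, 7, 8}, so each is used; only x_2 can be 8, hence x_2 = 8.

x_2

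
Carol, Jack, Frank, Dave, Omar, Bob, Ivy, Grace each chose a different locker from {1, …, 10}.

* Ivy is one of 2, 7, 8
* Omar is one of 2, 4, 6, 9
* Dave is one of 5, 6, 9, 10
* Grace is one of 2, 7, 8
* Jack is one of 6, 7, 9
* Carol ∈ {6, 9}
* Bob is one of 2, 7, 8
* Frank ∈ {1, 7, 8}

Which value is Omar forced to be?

4

The 3 variables Bob, Ivy, Grace are confined to {2, 7, 8}, which locks those values in; drop them from Jack, Frank, Omar.
Frank's domain is down to {1}, so Frank = 1.
Carol and Jack share exactly the 2 values {6, 9}; by pigeonhole those values go to them, so strike 6, 9 from Dave, Omar.
So Omar = 4.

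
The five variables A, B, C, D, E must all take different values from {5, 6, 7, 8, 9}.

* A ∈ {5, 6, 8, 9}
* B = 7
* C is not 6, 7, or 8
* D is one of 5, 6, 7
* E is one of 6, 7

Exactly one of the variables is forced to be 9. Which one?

B's domain is down to {7}, so B = 7. Eliminate 7 elsewhere: D, E.
E has just one choice, so E = 6. Strike 6 from A, D.
D must be 5 (only option left). So A, C can't be 5.
So 9 goes to C.

C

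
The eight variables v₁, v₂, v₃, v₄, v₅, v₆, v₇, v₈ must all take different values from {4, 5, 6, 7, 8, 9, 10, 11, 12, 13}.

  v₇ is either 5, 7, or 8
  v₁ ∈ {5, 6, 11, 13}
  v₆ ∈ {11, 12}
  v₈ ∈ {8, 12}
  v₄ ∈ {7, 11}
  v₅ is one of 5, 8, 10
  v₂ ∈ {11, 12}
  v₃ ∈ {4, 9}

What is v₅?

v₂ and v₆ between them cover only {11, 12} — a naked pair. Remove those values from v₁, v₄, v₈.
v₄ has just one choice, so v₄ = 7. Strike 7 from v₇.
That leaves v₈ = 8. So v₅, v₇ can't be 8.
That leaves v₇ = 5. Strike 5 from v₁, v₅.
So v₅ = 10.

10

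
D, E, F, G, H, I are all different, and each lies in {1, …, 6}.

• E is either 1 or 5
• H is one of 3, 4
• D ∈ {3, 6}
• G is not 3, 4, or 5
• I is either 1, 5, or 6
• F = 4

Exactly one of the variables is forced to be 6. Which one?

D

F has just one choice, so F = 4. Remove 4 from H.
H has just one choice, so H = 3. Strike 3 from D.
So 6 goes to D.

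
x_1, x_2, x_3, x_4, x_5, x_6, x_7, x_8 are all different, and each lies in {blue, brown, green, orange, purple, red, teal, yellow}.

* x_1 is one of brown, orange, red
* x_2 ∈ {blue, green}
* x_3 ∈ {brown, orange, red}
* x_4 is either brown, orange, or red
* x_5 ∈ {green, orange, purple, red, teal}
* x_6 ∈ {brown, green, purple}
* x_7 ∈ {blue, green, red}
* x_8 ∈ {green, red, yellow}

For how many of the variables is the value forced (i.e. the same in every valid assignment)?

3

The 8 variables together cover exactly {blue, brown, green, orange, purple, red, teal, yellow} — 8 values for 8 variables — and teal appears only in x_5's list, so x_5 = teal.
The 7 still-open variables draw from only 7 values {blue, brown, green, orange, purple, red, yellow}, so each is used; only x_6 can be purple, hence x_6 = purple.
Among the 6 still-open variables, yellow fits only x_8 (and all 6 values in {blue, brown, green, orange, red, yellow} must be used), so x_8 = yellow.
x_1, x_3, x_4 share exactly the 3 values {brown, orange, red}; by pigeonhole those values go to them, so strike brown, orange, red from x_7.
Determined: x_5=teal, x_6=purple, x_8=yellow. The other variables each still have more than one consistent value. That makes 3.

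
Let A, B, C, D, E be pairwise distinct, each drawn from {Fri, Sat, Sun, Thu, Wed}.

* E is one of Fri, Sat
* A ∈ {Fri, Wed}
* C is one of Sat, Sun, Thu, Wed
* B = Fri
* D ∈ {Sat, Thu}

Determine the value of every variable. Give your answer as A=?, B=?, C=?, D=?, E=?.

B has just one choice, so B = Fri. So A, E can't be Fri.
E's domain is down to {Sat}, so E = Sat. Strike Sat from C, D.
A has just one choice, so A = Wed. Remove Wed from C.
That leaves D = Thu. So C can't be Thu.
C's domain is down to {Sun}, so C = Sun.

A=Wed, B=Fri, C=Sun, D=Thu, E=Sat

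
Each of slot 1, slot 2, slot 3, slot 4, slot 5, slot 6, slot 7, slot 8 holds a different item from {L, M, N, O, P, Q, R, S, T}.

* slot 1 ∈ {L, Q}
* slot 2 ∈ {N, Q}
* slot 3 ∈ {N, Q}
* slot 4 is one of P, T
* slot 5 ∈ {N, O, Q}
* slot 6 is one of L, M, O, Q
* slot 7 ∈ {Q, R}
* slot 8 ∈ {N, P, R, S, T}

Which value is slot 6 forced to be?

The 2 variables slot 2 and slot 3 are confined to {N, Q}, which locks those values in; drop them from slot 1, slot 5, slot 6, slot 7, slot 8.
That leaves slot 1 = L. Strike L from slot 6.
slot 5's domain is down to {O}, so slot 5 = O. Eliminate O elsewhere: slot 6.
So slot 6 = M.

M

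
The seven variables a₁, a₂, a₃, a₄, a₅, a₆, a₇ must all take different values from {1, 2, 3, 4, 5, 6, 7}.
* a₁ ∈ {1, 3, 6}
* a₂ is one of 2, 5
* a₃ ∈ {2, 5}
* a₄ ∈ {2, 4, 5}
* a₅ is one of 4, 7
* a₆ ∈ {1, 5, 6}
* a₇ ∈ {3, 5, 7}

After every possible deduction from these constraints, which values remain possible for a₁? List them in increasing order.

a₂ and a₃ between them cover only {2, 5} — a naked pair. Remove those values from a₄, a₆, a₇.
That leaves a₄ = 4. Eliminate 4 elsewhere: a₅.
a₅ must be 7 (only option left). So a₇ can't be 7.
a₇ has just one choice, so a₇ = 3. So a₁ can't be 3.
No further eliminations apply; a₁ can still be any of 1, 6.

1, 6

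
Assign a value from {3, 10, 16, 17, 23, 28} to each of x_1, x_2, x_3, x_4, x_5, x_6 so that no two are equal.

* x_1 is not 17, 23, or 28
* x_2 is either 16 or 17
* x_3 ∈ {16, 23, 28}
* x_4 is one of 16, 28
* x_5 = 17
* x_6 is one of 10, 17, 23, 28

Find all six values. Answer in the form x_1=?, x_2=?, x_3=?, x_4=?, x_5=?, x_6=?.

x_1=3, x_2=16, x_3=23, x_4=28, x_5=17, x_6=10

x_5 must be 17 (only option left). Strike 17 from x_2, x_6.
x_2 has just one choice, so x_2 = 16. Strike 16 from x_1, x_3, x_4.
That leaves x_4 = 28. So x_3, x_6 can't be 28.
x_3 has just one choice, so x_3 = 23. Strike 23 from x_6.
x_6 must be 10 (only option left). Remove 10 from x_1.
x_1 has just one choice, so x_1 = 3.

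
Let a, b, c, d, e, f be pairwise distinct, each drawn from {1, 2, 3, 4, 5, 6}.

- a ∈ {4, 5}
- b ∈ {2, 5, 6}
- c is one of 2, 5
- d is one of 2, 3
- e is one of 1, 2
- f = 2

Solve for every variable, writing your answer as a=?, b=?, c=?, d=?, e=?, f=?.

f has just one choice, so f = 2. Strike 2 from b, c, d, e.
That leaves c = 5. Eliminate 5 elsewhere: a, b.
d must be 3 (only option left).
That leaves e = 1.
a's domain is down to {4}, so a = 4.
b must be 6 (only option left).

a=4, b=6, c=5, d=3, e=1, f=2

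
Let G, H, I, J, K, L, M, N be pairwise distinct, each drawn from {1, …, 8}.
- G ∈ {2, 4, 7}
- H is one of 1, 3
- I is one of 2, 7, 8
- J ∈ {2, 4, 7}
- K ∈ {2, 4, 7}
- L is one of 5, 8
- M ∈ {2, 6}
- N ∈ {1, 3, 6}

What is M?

6

Among the 8 variables, 5 fits only L (and all 8 values in {1, 2, 3, 4, 5, 6, 7, 8} must be used), so L = 5.
The 7 still-open variables together cover exactly {1, 2, 3, 4, 6, 7, 8} — 7 values for 7 variables — and 8 appears only in I's list, so I = 8.
G, J, K share exactly the 3 values {2, 4, 7}; by pigeonhole those values go to them, so strike 2, 4, 7 from M.
So M = 6.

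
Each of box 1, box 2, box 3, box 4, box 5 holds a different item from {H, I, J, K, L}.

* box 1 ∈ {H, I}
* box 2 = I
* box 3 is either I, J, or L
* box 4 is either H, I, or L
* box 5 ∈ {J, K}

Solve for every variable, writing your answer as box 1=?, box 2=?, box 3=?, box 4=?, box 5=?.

box 2 must be I (only option left). Eliminate I elsewhere: box 1, box 3, box 4.
box 1 has just one choice, so box 1 = H. Strike H from box 4.
box 4 must be L (only option left). Strike L from box 3.
box 3's domain is down to {J}, so box 3 = J. So box 5 can't be J.
box 5 has just one choice, so box 5 = K.

box 1=H, box 2=I, box 3=J, box 4=L, box 5=K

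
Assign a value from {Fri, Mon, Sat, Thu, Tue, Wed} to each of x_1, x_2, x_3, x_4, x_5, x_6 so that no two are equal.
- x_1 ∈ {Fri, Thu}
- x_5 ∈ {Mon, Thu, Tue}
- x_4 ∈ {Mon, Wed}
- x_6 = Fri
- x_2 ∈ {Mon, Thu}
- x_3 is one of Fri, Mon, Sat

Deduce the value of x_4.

Wed

x_6's domain is down to {Fri}, so x_6 = Fri. Eliminate Fri elsewhere: x_1, x_3.
x_1 has just one choice, so x_1 = Thu. Eliminate Thu elsewhere: x_2, x_5.
That leaves x_2 = Mon. Remove Mon from x_3, x_4, x_5.
So x_4 = Wed.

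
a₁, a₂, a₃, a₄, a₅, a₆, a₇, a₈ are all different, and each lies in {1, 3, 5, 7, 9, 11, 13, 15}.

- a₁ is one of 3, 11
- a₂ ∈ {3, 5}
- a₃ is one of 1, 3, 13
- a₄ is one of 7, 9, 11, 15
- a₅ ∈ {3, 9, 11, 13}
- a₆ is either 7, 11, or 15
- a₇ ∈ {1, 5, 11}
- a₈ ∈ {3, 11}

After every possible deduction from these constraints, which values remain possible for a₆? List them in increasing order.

a₁ and a₈ share exactly the 2 values {3, 11}; by pigeonhole those values go to them, so strike 3, 11 from a₂, a₃, a₄, a₅, a₆, a₇.
a₂ must be 5 (only option left). Strike 5 from a₇.
a₇'s domain is down to {1}, so a₇ = 1. Remove 1 from a₃.
a₃ must be 13 (only option left). So a₅ can't be 13.
a₅ has just one choice, so a₅ = 9. Strike 9 from a₄.
No further eliminations apply; a₆ can still be any of 7, 15.

7, 15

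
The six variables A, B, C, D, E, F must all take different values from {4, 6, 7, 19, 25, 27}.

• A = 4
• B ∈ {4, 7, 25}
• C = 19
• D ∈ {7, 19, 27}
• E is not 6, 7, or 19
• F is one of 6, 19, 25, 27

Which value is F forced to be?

A must be 4 (only option left). Eliminate 4 elsewhere: B, E.
C must be 19 (only option left). Strike 19 from D, F.
The 4 still-open variables together cover exactly {6, 7, 25, 27} — 4 values for 4 variables — and 6 appears only in F's list, so F = 6.

6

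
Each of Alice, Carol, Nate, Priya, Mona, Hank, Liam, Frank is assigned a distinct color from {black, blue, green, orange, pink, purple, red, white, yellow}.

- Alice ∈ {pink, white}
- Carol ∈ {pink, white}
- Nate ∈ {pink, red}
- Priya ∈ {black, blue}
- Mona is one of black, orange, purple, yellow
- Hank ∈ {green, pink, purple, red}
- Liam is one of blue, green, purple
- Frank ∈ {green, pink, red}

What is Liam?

blue

Alice and Carol between them cover only {pink, white} — a naked pair. Remove those values from Nate, Hank, Frank.
Nate's domain is down to {red}, so Nate = red. Eliminate red elsewhere: Hank, Frank.
Frank has just one choice, so Frank = green. Strike green from Hank, Liam.
Hank must be purple (only option left). Remove purple from Mona, Liam.
So Liam = blue.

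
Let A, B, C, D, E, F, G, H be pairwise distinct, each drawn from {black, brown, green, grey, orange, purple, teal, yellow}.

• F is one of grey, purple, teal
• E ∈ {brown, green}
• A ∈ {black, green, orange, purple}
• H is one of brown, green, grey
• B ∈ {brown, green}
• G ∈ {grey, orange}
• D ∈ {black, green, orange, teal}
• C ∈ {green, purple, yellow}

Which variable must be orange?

G

Among the 8 variables, yellow fits only C (and all 8 values in {black, brown, green, grey, orange, purple, teal, yellow} must be used), so C = yellow.
B and E share exactly the 2 values {brown, green}; by pigeonhole those values go to them, so strike brown, green from A, D, H.
H must be grey (only option left). So F, G can't be grey.
So orange goes to G.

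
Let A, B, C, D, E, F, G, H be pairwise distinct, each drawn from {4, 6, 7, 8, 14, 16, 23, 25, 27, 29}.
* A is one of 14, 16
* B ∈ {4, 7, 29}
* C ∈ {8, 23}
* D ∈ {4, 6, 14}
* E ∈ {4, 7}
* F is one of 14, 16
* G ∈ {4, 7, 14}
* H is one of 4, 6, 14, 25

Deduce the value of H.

25

A and F between them cover only {14, 16} — a naked pair. Remove those values from D, G, H.
E and G share exactly the 2 values {4, 7}; by pigeonhole those values go to them, so strike 4, 7 from B, D, H.
B's domain is down to {29}, so B = 29.
D must be 6 (only option left). So H can't be 6.
So H = 25.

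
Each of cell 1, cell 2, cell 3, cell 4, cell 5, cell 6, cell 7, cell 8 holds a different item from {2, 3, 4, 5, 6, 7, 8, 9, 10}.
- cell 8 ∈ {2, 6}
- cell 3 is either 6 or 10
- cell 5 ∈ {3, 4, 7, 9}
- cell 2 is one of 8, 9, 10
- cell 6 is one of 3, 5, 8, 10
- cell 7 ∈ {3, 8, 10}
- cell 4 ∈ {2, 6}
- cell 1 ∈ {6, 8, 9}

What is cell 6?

cell 4 and cell 8 share exactly the 2 values {2, 6}; by pigeonhole those values go to them, so strike 2, 6 from cell 1, cell 3.
cell 3 must be 10 (only option left). Remove 10 from cell 2, cell 6, cell 7.
The 2 variables cell 1 and cell 2 are confined to {8, 9}, which locks those values in; drop them from cell 5, cell 6, cell 7.
cell 7's domain is down to {3}, so cell 7 = 3. So cell 5, cell 6 can't be 3.
So cell 6 = 5.

5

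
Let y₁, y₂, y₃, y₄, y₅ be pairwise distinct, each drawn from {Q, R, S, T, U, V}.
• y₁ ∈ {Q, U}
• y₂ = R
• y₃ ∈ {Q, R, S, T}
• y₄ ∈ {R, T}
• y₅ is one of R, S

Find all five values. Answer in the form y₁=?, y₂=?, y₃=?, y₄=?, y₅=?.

y₁=U, y₂=R, y₃=Q, y₄=T, y₅=S

y₂ must be R (only option left). So y₃, y₄, y₅ can't be R.
That leaves y₄ = T. Eliminate T elsewhere: y₃.
y₅'s domain is down to {S}, so y₅ = S. Eliminate S elsewhere: y₃.
y₃ must be Q (only option left). Remove Q from y₁.
y₁'s domain is down to {U}, so y₁ = U.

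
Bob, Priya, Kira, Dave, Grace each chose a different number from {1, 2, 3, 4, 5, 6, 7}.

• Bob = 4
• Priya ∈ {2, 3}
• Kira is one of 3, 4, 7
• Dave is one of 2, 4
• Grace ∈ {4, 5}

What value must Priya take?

Bob's domain is down to {4}, so Bob = 4. Eliminate 4 elsewhere: Kira, Dave, Grace.
That leaves Dave = 2. Strike 2 from Priya.
So Priya = 3.

3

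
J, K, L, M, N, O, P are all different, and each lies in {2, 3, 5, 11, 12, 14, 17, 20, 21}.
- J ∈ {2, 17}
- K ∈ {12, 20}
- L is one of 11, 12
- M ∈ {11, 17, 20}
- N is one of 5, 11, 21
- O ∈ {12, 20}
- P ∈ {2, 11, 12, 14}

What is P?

The 2 variables K and O are confined to {12, 20}, which locks those values in; drop them from L, M, P.
L has just one choice, so L = 11. Strike 11 from M, N, P.
That leaves M = 17. Eliminate 17 elsewhere: J.
J's domain is down to {2}, so J = 2. Eliminate 2 elsewhere: P.
So P = 14.

14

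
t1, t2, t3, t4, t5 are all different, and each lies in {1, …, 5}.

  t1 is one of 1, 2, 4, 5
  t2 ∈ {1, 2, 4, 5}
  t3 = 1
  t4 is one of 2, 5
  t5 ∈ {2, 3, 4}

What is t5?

3

t3 has just one choice, so t3 = 1. Eliminate 1 elsewhere: t1, t2.
The 4 still-open variables draw from only 4 values {2, 3, 4, 5}, so each is used; only t5 can be 3, hence t5 = 3.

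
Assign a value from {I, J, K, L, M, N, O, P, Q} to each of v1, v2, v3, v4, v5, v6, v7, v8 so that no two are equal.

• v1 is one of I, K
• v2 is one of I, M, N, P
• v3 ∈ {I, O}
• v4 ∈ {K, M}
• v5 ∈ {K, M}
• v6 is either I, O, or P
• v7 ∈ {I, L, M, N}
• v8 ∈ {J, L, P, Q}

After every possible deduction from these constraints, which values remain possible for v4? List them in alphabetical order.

K, M

The 2 variables v4 and v5 are confined to {K, M}, which locks those values in; drop them from v1, v2, v7.
v1's domain is down to {I}, so v1 = I. Remove I from v2, v3, v6, v7.
That leaves v3 = O. Eliminate O elsewhere: v6.
v6's domain is down to {P}, so v6 = P. Strike P from v2, v8.
v2's domain is down to {N}, so v2 = N. Remove N from v7.
v7's domain is down to {L}, so v7 = L. Eliminate L elsewhere: v8.
No further eliminations apply; v4 can still be any of K, M.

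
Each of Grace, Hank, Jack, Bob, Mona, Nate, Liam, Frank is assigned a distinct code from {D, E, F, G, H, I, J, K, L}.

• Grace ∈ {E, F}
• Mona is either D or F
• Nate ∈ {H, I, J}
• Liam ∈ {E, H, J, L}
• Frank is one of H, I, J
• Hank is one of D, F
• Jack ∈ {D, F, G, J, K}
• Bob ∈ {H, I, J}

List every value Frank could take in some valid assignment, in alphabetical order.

H, I, J

The 2 variables Hank and Mona are confined to {D, F}, which locks those values in; drop them from Grace, Jack.
Grace's domain is down to {E}, so Grace = E. So Liam can't be E.
Bob, Nate, Frank share exactly the 3 values {H, I, J}; by pigeonhole those values go to them, so strike H, I, J from Jack, Liam.
That leaves Liam = L.
No further eliminations apply; Frank can still be any of H, I, J.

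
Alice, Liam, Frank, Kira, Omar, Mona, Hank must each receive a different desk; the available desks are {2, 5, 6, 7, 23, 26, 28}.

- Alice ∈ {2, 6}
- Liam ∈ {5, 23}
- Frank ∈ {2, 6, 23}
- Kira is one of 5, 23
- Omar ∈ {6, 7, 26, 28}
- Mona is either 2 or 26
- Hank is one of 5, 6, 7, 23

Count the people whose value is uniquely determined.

3

The 7 variables draw from only 7 values {2, 5, 6, 7, 23, 26, 28}, so each is used; only Omar can be 28, hence Omar = 28.
The 6 still-open variables draw from only 6 values {2, 5, 6, 7, 23, 26}, so each is used; only Hank can be 7, hence Hank = 7.
The 5 still-open variables draw from only 5 values {2, 5, 6, 23, 26}, so each is used; only Mona can be 26, hence Mona = 26.
The 2 variables Liam and Kira are confined to {5, 23}, which locks those values in; drop them from Frank.
Determined: Omar=28, Mona=26, Hank=7. The other people each still have more than one consistent value. That makes 3.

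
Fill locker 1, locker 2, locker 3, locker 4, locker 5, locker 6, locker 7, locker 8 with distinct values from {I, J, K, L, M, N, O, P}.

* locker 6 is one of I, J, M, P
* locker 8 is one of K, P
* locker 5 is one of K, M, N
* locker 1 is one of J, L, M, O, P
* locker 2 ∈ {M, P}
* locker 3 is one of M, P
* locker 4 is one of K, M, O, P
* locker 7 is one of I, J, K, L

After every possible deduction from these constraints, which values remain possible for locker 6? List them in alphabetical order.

I, J

The 8 variables together cover exactly {I, J, K, L, M, N, O, P} — 8 values for 8 variables — and N appears only in locker 5's list, so locker 5 = N.
The 2 variables locker 2 and locker 3 are confined to {M, P}, which locks those values in; drop them from locker 1, locker 4, locker 6, locker 8.
That leaves locker 8 = K. Eliminate K elsewhere: locker 4, locker 7.
locker 4's domain is down to {O}, so locker 4 = O. Strike O from locker 1.
No further eliminations apply; locker 6 can still be any of I, J.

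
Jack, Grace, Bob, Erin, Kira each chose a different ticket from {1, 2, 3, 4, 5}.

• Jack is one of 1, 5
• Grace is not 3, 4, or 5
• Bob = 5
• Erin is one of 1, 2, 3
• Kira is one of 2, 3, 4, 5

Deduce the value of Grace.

Bob must be 5 (only option left). So Jack, Kira can't be 5.
Jack must be 1 (only option left). Strike 1 from Grace, Erin.
So Grace = 2.

2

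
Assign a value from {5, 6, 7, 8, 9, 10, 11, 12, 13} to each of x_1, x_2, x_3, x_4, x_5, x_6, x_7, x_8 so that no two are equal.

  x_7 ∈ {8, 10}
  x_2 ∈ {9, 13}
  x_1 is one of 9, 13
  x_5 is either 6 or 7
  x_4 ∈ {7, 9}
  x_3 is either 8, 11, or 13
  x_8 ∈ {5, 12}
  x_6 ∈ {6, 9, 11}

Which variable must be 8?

The 2 variables x_1 and x_2 are confined to {9, 13}, which locks those values in; drop them from x_3, x_4, x_6.
That leaves x_4 = 7. Strike 7 from x_5.
x_5 has just one choice, so x_5 = 6. Remove 6 from x_6.
x_6 has just one choice, so x_6 = 11. Remove 11 from x_3.
So 8 goes to x_3.

x_3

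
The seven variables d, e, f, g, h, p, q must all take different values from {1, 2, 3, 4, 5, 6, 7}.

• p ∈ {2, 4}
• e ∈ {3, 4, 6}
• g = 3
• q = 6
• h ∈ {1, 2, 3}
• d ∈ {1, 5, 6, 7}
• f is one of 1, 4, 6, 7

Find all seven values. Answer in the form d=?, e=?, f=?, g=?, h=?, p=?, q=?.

g must be 3 (only option left). So e, h can't be 3.
That leaves q = 6. Eliminate 6 elsewhere: d, e, f.
That leaves e = 4. Eliminate 4 elsewhere: f, p.
p's domain is down to {2}, so p = 2. Strike 2 from h.
That leaves h = 1. So d, f can't be 1.
f's domain is down to {7}, so f = 7. So d can't be 7.
d must be 5 (only option left).

d=5, e=4, f=7, g=3, h=1, p=2, q=6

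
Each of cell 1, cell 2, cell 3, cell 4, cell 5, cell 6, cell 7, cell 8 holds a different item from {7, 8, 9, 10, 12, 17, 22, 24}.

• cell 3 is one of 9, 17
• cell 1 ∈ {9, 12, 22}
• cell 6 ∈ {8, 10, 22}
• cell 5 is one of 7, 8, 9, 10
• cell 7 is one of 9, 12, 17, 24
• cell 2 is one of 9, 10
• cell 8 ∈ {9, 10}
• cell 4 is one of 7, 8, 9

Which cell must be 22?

cell 6

The 8 variables draw from only 8 values {7, 8, 9, 10, 12, 17, 22, 24}, so each is used; only cell 7 can be 24, hence cell 7 = 24.
Among the 7 still-open variables, 12 fits only cell 1 (and all 7 values in {7, 8, 9, 10, 12, 17, 22} must be used), so cell 1 = 12.
The 6 still-open variables together cover exactly {7, 8, 9, 10, 17, 22} — 6 values for 6 variables — and 17 appears only in cell 3's list, so cell 3 = 17.
Among the 5 still-open variables, 22 fits only cell 6 (and all 5 values in {7, 8, 9, 10, 22} must be used), so cell 6 = 22.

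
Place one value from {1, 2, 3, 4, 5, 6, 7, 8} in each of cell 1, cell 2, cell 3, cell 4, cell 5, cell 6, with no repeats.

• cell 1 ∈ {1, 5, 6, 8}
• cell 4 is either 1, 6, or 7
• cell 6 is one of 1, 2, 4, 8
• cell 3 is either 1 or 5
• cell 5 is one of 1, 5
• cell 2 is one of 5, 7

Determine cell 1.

The 2 variables cell 3 and cell 5 are confined to {1, 5}, which locks those values in; drop them from cell 1, cell 2, cell 4, cell 6.
cell 2 must be 7 (only option left). Remove 7 from cell 4.
cell 4 has just one choice, so cell 4 = 6. So cell 1 can't be 6.
So cell 1 = 8.

8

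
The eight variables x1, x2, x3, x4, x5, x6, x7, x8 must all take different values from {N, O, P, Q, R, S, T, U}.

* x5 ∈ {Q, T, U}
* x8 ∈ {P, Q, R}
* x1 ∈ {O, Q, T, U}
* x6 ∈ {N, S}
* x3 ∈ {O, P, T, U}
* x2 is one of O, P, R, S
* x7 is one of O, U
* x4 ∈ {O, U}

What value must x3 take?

The 8 variables together cover exactly {N, O, P, Q, R, S, T, U} — 8 values for 8 variables — and N appears only in x6's list, so x6 = N.
The 7 still-open variables draw from only 7 values {O, P, Q, R, S, T, U}, so each is used; only x2 can be S, hence x2 = S.
The 6 still-open variables draw from only 6 values {O, P, Q, R, T, U}, so each is used; only x8 can be R, hence x8 = R.
The 5 still-open variables together cover exactly {O, P, Q, T, U} — 5 values for 5 variables — and P appears only in x3's list, so x3 = P.

P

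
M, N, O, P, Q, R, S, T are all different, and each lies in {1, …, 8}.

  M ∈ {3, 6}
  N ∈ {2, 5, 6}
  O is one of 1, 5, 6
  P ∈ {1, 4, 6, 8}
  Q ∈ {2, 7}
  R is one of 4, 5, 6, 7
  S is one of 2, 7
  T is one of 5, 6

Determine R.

4

Among the 8 variables, 3 fits only M (and all 8 values in {1, 2, 3, 4, 5, 6, 7, 8} must be used), so M = 3.
The 7 still-open variables draw from only 7 values {1, 2, 4, 5, 6, 7, 8}, so each is used; only P can be 8, hence P = 8.
The 6 still-open variables draw from only 6 values {1, 2, 4, 5, 6, 7}, so each is used; only O can be 1, hence O = 1.
The 5 still-open variables draw from only 5 values {2, 4, 5, 6, 7}, so each is used; only R can be 4, hence R = 4.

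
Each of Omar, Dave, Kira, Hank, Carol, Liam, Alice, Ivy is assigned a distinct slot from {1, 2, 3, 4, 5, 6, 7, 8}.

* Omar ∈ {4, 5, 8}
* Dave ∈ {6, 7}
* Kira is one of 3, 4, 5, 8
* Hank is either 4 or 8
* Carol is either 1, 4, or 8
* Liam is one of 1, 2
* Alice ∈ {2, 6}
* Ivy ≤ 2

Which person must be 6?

Alice

The 8 variables together cover exactly {1, 2, 3, 4, 5, 6, 7, 8} — 8 values for 8 variables — and 3 appears only in Kira's list, so Kira = 3.
The 7 still-open variables together cover exactly {1, 2, 4, 5, 6, 7, 8} — 7 values for 7 variables — and 5 appears only in Omar's list, so Omar = 5.
The 6 still-open variables draw from only 6 values {1, 2, 4, 6, 7, 8}, so each is used; only Dave can be 7, hence Dave = 7.
Among the 5 still-open variables, 6 fits only Alice (and all 5 values in {1, 2, 4, 6, 8} must be used), so Alice = 6.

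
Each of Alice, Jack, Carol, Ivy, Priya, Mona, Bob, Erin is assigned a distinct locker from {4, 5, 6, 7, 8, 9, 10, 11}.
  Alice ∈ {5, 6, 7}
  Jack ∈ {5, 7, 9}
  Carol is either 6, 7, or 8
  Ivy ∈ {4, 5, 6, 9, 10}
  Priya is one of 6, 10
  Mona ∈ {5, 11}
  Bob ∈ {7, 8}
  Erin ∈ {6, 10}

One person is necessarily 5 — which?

The 8 variables together cover exactly {4, 5, 6, 7, 8, 9, 10, 11} — 8 values for 8 variables — and 4 appears only in Ivy's list, so Ivy = 4.
The 7 still-open variables draw from only 7 values {5, 6, 7, 8, 9, 10, 11}, so each is used; only Jack can be 9, hence Jack = 9.
Among the 6 still-open variables, 11 fits only Mona (and all 6 values in {5, 6, 7, 8, 10, 11} must be used), so Mona = 11.
The 5 still-open variables together cover exactly {5, 6, 7, 8, 10} — 5 values for 5 variables — and 5 appears only in Alice's list, so Alice = 5.

Alice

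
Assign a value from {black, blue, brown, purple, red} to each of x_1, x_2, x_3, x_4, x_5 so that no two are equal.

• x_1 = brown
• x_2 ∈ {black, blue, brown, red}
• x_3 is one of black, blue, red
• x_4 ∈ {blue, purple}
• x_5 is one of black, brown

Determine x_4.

purple

x_1 must be brown (only option left). So x_2, x_5 can't be brown.
x_5 must be black (only option left). Remove black from x_2, x_3.
The 3 still-open variables together cover exactly {blue, purple, red} — 3 values for 3 variables — and purple appears only in x_4's list, so x_4 = purple.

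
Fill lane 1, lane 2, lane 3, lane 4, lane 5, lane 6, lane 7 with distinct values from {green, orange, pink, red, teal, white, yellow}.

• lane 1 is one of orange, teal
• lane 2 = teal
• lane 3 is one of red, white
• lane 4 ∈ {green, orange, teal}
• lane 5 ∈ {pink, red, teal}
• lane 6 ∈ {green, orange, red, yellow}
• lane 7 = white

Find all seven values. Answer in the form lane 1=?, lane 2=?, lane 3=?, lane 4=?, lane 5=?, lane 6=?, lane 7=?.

lane 1=orange, lane 2=teal, lane 3=red, lane 4=green, lane 5=pink, lane 6=yellow, lane 7=white

lane 2 must be teal (only option left). Remove teal from lane 1, lane 4, lane 5.
lane 7 must be white (only option left). So lane 3 can't be white.
lane 1 must be orange (only option left). Eliminate orange elsewhere: lane 4, lane 6.
That leaves lane 3 = red. Remove red from lane 5, lane 6.
lane 4 must be green (only option left). Eliminate green elsewhere: lane 6.
lane 5 must be pink (only option left).
lane 6 has just one choice, so lane 6 = yellow.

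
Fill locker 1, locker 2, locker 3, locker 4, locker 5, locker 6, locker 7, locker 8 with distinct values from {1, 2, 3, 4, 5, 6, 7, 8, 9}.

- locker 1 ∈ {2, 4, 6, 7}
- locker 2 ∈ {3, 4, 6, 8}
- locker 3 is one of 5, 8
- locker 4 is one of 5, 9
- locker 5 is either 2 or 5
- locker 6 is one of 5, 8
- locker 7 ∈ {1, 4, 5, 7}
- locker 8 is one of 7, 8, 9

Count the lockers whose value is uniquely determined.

The 2 variables locker 3 and locker 6 are confined to {5, 8}, which locks those values in; drop them from locker 2, locker 4, locker 5, locker 7, locker 8.
locker 4 has just one choice, so locker 4 = 9. So locker 8 can't be 9.
locker 5 must be 2 (only option left). Strike 2 from locker 1.
That leaves locker 8 = 7. So locker 1, locker 7 can't be 7.
Determined: locker 4=9, locker 5=2, locker 8=7. The other lockers each still have more than one consistent value. That makes 3.

3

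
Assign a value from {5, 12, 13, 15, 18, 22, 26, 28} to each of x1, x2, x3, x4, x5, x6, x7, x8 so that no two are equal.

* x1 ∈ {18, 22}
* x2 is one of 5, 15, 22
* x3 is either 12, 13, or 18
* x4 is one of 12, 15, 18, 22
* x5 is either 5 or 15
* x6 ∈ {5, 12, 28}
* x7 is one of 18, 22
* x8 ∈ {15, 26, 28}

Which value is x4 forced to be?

12

The 8 variables draw from only 8 values {5, 12, 13, 15, 18, 22, 26, 28}, so each is used; only x3 can be 13, hence x3 = 13.
The 7 still-open variables together cover exactly {5, 12, 15, 18, 22, 26, 28} — 7 values for 7 variables — and 26 appears only in x8's list, so x8 = 26.
The 6 still-open variables draw from only 6 values {5, 12, 15, 18, 22, 28}, so each is used; only x6 can be 28, hence x6 = 28.
The 5 still-open variables together cover exactly {5, 12, 15, 18, 22} — 5 values for 5 variables — and 12 appears only in x4's list, so x4 = 12.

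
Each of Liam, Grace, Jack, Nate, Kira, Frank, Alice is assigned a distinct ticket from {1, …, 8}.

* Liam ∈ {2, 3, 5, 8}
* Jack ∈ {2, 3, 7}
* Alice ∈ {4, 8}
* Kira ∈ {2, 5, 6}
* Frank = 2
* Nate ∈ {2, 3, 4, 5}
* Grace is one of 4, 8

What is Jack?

Frank has just one choice, so Frank = 2. Eliminate 2 elsewhere: Liam, Jack, Nate, Kira.
The 6 still-open variables together cover exactly {3, 4, 5, 6, 7, 8} — 6 values for 6 variables — and 6 appears only in Kira's list, so Kira = 6.
Among the 5 still-open variables, 7 fits only Jack (and all 5 values in {3, 4, 5, 7, 8} must be used), so Jack = 7.

7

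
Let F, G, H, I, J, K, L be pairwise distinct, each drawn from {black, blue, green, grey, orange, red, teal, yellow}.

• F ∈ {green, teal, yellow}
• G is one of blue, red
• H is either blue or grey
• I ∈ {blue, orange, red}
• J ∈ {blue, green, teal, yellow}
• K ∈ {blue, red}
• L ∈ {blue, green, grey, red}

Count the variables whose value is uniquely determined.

3

The 7 variables together cover exactly {blue, green, grey, orange, red, teal, yellow} — 7 values for 7 variables — and orange appears only in I's list, so I = orange.
The 2 variables G and K are confined to {blue, red}, which locks those values in; drop them from H, J, L.
H's domain is down to {grey}, so H = grey. Remove grey from L.
L's domain is down to {green}, so L = green. So F, J can't be green.
Determined: H=grey, I=orange, L=green. The other variables each still have more than one consistent value. That makes 3.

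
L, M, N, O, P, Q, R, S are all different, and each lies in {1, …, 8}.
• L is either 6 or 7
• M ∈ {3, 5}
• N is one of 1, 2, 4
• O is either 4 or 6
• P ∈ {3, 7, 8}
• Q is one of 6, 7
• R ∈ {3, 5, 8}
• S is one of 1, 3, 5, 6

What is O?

4

Among the 8 variables, 2 fits only N (and all 8 values in {1, 2, 3, 4, 5, 6, 7, 8} must be used), so N = 2.
The 7 still-open variables together cover exactly {1, 3, 4, 5, 6, 7, 8} — 7 values for 7 variables — and 1 appears only in S's list, so S = 1.
The 6 still-open variables together cover exactly {3, 4, 5, 6, 7, 8} — 6 values for 6 variables — and 4 appears only in O's list, so O = 4.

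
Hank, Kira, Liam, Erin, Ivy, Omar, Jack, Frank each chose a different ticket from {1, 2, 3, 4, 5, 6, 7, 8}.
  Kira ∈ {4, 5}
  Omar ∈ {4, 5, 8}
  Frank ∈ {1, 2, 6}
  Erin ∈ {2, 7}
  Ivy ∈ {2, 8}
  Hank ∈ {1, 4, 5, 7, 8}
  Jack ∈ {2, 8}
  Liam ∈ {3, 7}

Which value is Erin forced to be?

7

The 8 variables draw from only 8 values {1, 2, 3, 4, 5, 6, 7, 8}, so each is used; only Liam can be 3, hence Liam = 3.
Among the 7 still-open variables, 6 fits only Frank (and all 7 values in {1, 2, 4, 5, 6, 7, 8} must be used), so Frank = 6.
The 6 still-open variables together cover exactly {1, 2, 4, 5, 7, 8} — 6 values for 6 variables — and 1 appears only in Hank's list, so Hank = 1.
The 5 still-open variables draw from only 5 values {2, 4, 5, 7, 8}, so each is used; only Erin can be 7, hence Erin = 7.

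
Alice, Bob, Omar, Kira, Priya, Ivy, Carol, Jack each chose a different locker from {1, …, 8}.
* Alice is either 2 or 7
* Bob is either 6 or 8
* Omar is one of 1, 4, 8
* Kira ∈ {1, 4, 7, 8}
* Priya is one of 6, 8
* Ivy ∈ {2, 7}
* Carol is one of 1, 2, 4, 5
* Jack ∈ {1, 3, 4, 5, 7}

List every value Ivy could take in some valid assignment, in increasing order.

2, 7

Among the 8 variables, 3 fits only Jack (and all 8 values in {1, 2, 3, 4, 5, 6, 7, 8} must be used), so Jack = 3.
The 7 still-open variables draw from only 7 values {1, 2, 4, 5, 6, 7, 8}, so each is used; only Carol can be 5, hence Carol = 5.
Alice and Ivy between them cover only {2, 7} — a naked pair. Remove those values from Kira.
Bob and Priya between them cover only {6, 8} — a naked pair. Remove those values from Omar, Kira.
No further eliminations apply; Ivy can still be any of 2, 7.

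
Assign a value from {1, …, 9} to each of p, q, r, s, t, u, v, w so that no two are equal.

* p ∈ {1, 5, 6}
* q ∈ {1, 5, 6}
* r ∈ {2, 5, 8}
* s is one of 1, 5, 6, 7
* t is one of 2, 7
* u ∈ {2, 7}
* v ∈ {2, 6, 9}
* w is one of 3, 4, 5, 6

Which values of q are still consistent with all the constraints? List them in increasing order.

t and u share exactly the 2 values {2, 7}; by pigeonhole those values go to them, so strike 2, 7 from r, s, v.
p, q, s share exactly the 3 values {1, 5, 6}; by pigeonhole those values go to them, so strike 1, 5, 6 from r, v, w.
r has just one choice, so r = 8.
v must be 9 (only option left).
No further eliminations apply; q can still be any of 1, 5, 6.

1, 5, 6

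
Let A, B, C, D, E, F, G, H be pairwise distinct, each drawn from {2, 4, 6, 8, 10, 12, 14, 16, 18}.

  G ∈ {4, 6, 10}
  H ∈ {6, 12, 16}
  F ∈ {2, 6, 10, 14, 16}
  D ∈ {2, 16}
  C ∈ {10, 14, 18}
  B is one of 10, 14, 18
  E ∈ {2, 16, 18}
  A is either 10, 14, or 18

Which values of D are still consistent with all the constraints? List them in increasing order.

The 8 variables draw from only 8 values {2, 4, 6, 10, 12, 14, 16, 18}, so each is used; only G can be 4, hence G = 4.
The 7 still-open variables together cover exactly {2, 6, 10, 12, 14, 16, 18} — 7 values for 7 variables — and 12 appears only in H's list, so H = 12.
Among the 6 still-open variables, 6 fits only F (and all 6 values in {2, 6, 10, 14, 16, 18} must be used), so F = 6.
A, B, C share exactly the 3 values {10, 14, 18}; by pigeonhole those values go to them, so strike 10, 14, 18 from E.
No further eliminations apply; D can still be any of 2, 16.

2, 16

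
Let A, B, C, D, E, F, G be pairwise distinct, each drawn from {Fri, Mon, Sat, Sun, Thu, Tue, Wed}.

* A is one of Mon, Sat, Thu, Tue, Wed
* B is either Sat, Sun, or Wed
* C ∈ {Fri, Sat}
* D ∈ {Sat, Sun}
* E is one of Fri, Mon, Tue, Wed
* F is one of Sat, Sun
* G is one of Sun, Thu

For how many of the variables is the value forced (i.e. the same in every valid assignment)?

3

D and F between them cover only {Sat, Sun} — a naked pair. Remove those values from A, B, C, G.
B must be Wed (only option left). Eliminate Wed elsewhere: A, E.
C's domain is down to {Fri}, so C = Fri. Remove Fri from E.
G has just one choice, so G = Thu. Remove Thu from A.
Determined: B=Wed, C=Fri, G=Thu. The other variables each still have more than one consistent value. That makes 3.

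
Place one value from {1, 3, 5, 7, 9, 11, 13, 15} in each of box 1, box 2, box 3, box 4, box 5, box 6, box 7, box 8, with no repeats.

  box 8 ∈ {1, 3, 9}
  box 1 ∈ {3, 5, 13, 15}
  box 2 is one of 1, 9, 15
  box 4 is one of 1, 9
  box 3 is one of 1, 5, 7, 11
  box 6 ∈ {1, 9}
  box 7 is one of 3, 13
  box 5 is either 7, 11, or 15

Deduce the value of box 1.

5

box 4 and box 6 share exactly the 2 values {1, 9}; by pigeonhole those values go to them, so strike 1, 9 from box 2, box 3, box 8.
That leaves box 2 = 15. So box 1, box 5 can't be 15.
box 8 has just one choice, so box 8 = 3. Strike 3 from box 1, box 7.
box 7 must be 13 (only option left). Strike 13 from box 1.
So box 1 = 5.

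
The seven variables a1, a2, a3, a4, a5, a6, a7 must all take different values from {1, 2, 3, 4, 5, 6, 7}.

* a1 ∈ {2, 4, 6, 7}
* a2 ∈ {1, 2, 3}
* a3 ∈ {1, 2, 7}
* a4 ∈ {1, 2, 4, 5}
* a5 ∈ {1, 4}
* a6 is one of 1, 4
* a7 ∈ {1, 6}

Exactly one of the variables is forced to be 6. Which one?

Among the 7 variables, 3 fits only a2 (and all 7 values in {1, 2, 3, 4, 5, 6, 7} must be used), so a2 = 3.
Among the 6 still-open variables, 5 fits only a4 (and all 6 values in {1, 2, 4, 5, 6, 7} must be used), so a4 = 5.
a5 and a6 between them cover only {1, 4} — a naked pair. Remove those values from a1, a3, a7.
So 6 goes to a7.

a7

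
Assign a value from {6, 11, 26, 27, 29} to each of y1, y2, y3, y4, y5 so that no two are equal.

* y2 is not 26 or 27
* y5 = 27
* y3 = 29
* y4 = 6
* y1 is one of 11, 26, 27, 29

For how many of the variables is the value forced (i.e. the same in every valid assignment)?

y3 has just one choice, so y3 = 29. So y1, y2 can't be 29.
That leaves y4 = 6. Strike 6 from y2.
y5 must be 27 (only option left). So y1 can't be 27.
y2's domain is down to {11}, so y2 = 11. Eliminate 11 elsewhere: y1.
That leaves y1 = 26.
Every variable is fixed: y1=26, y2=11, y3=29, y4=6, y5=27. That makes 5.

5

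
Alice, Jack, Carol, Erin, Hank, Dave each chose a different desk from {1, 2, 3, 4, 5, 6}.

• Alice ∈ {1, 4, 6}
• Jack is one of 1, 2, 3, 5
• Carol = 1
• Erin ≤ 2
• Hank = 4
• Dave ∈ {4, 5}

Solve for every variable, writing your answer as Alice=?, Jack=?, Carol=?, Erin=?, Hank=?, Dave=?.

Alice=6, Jack=3, Carol=1, Erin=2, Hank=4, Dave=5

Carol has just one choice, so Carol = 1. Remove 1 from Alice, Jack, Erin.
Erin's domain is down to {2}, so Erin = 2. Remove 2 from Jack.
That leaves Hank = 4. Eliminate 4 elsewhere: Alice, Dave.
Dave must be 5 (only option left). Remove 5 from Jack.
Alice must be 6 (only option left).
That leaves Jack = 3.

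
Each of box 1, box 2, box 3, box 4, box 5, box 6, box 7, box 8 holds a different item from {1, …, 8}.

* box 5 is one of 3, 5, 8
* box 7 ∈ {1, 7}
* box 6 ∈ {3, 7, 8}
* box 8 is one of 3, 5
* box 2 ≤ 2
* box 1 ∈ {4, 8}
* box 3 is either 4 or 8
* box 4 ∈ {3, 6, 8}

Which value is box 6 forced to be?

The 8 variables together cover exactly {1, 2, 3, 4, 5, 6, 7, 8} — 8 values for 8 variables — and 2 appears only in box 2's list, so box 2 = 2.
The 7 still-open variables draw from only 7 values {1, 3, 4, 5, 6, 7, 8}, so each is used; only box 7 can be 1, hence box 7 = 1.
Among the 6 still-open variables, 6 fits only box 4 (and all 6 values in {3, 4, 5, 6, 7, 8} must be used), so box 4 = 6.
The 5 still-open variables together cover exactly {3, 4, 5, 7, 8} — 5 values for 5 variables — and 7 appears only in box 6's list, so box 6 = 7.

7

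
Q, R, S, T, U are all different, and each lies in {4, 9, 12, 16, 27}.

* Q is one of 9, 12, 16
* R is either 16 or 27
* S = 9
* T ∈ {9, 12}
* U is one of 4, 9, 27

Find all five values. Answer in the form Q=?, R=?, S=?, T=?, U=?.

S has just one choice, so S = 9. Strike 9 from Q, T, U.
T has just one choice, so T = 12. Strike 12 from Q.
Q's domain is down to {16}, so Q = 16. Strike 16 from R.
R has just one choice, so R = 27. Remove 27 from U.
U must be 4 (only option left).

Q=16, R=27, S=9, T=12, U=4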